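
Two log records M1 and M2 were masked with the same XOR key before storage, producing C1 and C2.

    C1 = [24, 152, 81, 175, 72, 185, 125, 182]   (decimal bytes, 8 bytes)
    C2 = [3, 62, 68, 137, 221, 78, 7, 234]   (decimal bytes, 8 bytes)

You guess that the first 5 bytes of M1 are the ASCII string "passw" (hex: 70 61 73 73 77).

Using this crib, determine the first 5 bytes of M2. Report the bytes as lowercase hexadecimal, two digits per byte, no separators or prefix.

6bc76655e2

First, C1 ⊕ C2 = (M1 ⊕ K) ⊕ (M2 ⊕ K) = M1 ⊕ M2, so the key drops out. Then M2 = (M1 ⊕ M2) ⊕ M1 over the first 5 bytes.
byte 0: (18 XOR 03) XOR 70 = 1b XOR 70 = 6b
byte 1: (98 XOR 3e) XOR 61 = a6 XOR 61 = c7
byte 2: (51 XOR 44) XOR 73 = 15 XOR 73 = 66
byte 3: (af XOR 89) XOR 73 = 26 XOR 73 = 55
byte 4: (48 XOR dd) XOR 77 = 95 XOR 77 = e2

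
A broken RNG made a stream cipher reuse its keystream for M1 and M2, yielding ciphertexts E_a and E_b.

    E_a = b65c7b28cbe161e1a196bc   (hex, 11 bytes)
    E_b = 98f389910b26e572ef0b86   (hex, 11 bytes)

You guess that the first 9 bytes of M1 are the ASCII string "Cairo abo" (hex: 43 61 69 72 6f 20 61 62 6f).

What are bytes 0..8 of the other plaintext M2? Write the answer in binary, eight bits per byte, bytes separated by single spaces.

01101101 11001110 10011011 11001011 10101111 11100111 11100101 11110001 00100001

First, E_a ⊕ E_b = (M1 ⊕ K) ⊕ (M2 ⊕ K) = M1 ⊕ M2, so the key drops out. Then M2 = (M1 ⊕ M2) ⊕ M1 over the first 9 bytes.
byte 0: (b6 xor 98) xor 43 = 2e xor 43 = 6d
byte 1: (5c xor f3) xor 61 = af xor 61 = ce
byte 2: (7b xor 89) xor 69 = f2 xor 69 = 9b
byte 3: (28 xor 91) xor 72 = b9 xor 72 = cb
byte 4: (cb xor 0b) xor 6f = c0 xor 6f = af
byte 5: (e1 xor 26) xor 20 = c7 xor 20 = e7
byte 6: (61 xor e5) xor 61 = 84 xor 61 = e5
byte 7: (e1 xor 72) xor 62 = 93 xor 62 = f1
byte 8: (a1 xor ef) xor 6f = 4e xor 6f = 21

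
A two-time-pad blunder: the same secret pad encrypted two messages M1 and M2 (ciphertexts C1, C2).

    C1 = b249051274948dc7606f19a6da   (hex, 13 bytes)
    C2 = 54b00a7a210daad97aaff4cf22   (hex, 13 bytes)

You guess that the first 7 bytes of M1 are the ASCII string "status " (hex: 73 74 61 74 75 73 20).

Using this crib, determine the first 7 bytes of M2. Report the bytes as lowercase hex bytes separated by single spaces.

First, C1 ⊕ C2 = (M1 ⊕ K) ⊕ (M2 ⊕ K) = M1 ⊕ M2, so the key drops out. Then M2 = (M1 ⊕ M2) ⊕ M1 over the first 7 bytes.
byte 0: (b2 ⊕ 54) ⊕ 73 = e6 ⊕ 73 = 95
byte 1: (49 ⊕ b0) ⊕ 74 = f9 ⊕ 74 = 8d
byte 2: (05 ⊕ 0a) ⊕ 61 = 0f ⊕ 61 = 6e
byte 3: (12 ⊕ 7a) ⊕ 74 = 68 ⊕ 74 = 1c
byte 4: (74 ⊕ 21) ⊕ 75 = 55 ⊕ 75 = 20
byte 5: (94 ⊕ 0d) ⊕ 73 = 99 ⊕ 73 = ea
byte 6: (8d ⊕ aa) ⊕ 20 = 27 ⊕ 20 = 07

95 8d 6e 1c 20 ea 07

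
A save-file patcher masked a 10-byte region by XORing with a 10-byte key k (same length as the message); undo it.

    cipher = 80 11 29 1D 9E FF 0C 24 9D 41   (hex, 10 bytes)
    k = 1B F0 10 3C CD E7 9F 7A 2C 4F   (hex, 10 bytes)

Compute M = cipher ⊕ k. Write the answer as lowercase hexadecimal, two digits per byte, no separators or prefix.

9be139215318935eb10e

10000000 XOR 00011011 = 10011011
00010001 XOR 11110000 = 11100001
00101001 XOR 00010000 = 00111001
00011101 XOR 00111100 = 00100001
10011110 XOR 11001101 = 01010011
11111111 XOR 11100111 = 00011000
00001100 XOR 10011111 = 10010011
00100100 XOR 01111010 = 01011110
10011101 XOR 00101100 = 10110001
01000001 XOR 01001111 = 00001110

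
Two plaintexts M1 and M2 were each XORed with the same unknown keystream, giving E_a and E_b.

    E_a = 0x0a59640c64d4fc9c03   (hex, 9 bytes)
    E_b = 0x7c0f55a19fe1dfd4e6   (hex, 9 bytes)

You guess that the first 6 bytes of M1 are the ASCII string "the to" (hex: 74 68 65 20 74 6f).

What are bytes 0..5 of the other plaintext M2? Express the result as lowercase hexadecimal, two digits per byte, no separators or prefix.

023e548d8f5a

First, E_a ⊕ E_b = (M1 ⊕ K) ⊕ (M2 ⊕ K) = M1 ⊕ M2, so the key drops out. Then M2 = (M1 ⊕ M2) ⊕ M1 over the first 6 bytes.
byte 0: (0a ⊕ 7c) ⊕ 74 = 76 ⊕ 74 = 02
byte 1: (59 ⊕ 0f) ⊕ 68 = 56 ⊕ 68 = 3e
byte 2: (64 ⊕ 55) ⊕ 65 = 31 ⊕ 65 = 54
byte 3: (0c ⊕ a1) ⊕ 20 = ad ⊕ 20 = 8d
byte 4: (64 ⊕ 9f) ⊕ 74 = fb ⊕ 74 = 8f
byte 5: (d4 ⊕ e1) ⊕ 6f = 35 ⊕ 6f = 5a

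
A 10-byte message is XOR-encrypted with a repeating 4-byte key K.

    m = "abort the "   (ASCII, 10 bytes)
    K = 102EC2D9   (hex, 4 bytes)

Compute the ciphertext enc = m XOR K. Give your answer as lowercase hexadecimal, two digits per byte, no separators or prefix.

714cadab640eb6b1750e

The 4-byte key repeats, so the effective keystream is 10 2e c2 d9 10 2e c2 d9 10 2e.
byte 0: 61 ^ 10 = 71
byte 1: 62 ^ 2e = 4c
byte 2: 6f ^ c2 = ad
byte 3: 72 ^ d9 = ab
byte 4: 74 ^ 10 = 64
byte 5: 20 ^ 2e = 0e
byte 6: 74 ^ c2 = b6
byte 7: 68 ^ d9 = b1
byte 8: 65 ^ 10 = 75
byte 9: 20 ^ 2e = 0e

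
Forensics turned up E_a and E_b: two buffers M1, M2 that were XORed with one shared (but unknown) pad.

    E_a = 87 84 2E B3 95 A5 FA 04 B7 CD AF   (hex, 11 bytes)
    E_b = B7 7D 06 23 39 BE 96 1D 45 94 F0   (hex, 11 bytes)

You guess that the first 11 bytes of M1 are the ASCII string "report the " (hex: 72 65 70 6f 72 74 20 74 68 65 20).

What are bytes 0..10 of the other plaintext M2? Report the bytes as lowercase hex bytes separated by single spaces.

42 9c 58 ff de 6f 4c 6d 9a 3c 7f

First, E_a ⊕ E_b = (M1 ⊕ K) ⊕ (M2 ⊕ K) = M1 ⊕ M2, so the key drops out. Then M2 = (M1 ⊕ M2) ⊕ M1 over the first 11 bytes.
byte 0: (87 ^ b7) ^ 72 = 30 ^ 72 = 42
byte 1: (84 ^ 7d) ^ 65 = f9 ^ 65 = 9c
byte 2: (2e ^ 06) ^ 70 = 28 ^ 70 = 58
byte 3: (b3 ^ 23) ^ 6f = 90 ^ 6f = ff
byte 4: (95 ^ 39) ^ 72 = ac ^ 72 = de
byte 5: (a5 ^ be) ^ 74 = 1b ^ 74 = 6f
byte 6: (fa ^ 96) ^ 20 = 6c ^ 20 = 4c
byte 7: (04 ^ 1d) ^ 74 = 19 ^ 74 = 6d
byte 8: (b7 ^ 45) ^ 68 = f2 ^ 68 = 9a
byte 9: (cd ^ 94) ^ 65 = 59 ^ 65 = 3c
byte 10: (af ^ f0) ^ 20 = 5f ^ 20 = 7f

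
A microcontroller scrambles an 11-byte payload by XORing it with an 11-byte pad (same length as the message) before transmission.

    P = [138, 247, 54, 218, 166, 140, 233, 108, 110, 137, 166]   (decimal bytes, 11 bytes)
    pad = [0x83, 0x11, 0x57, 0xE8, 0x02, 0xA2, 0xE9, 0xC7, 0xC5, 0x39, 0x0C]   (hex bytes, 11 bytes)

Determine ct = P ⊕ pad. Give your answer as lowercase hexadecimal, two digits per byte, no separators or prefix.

09e66132a42e00ababb0aa

byte 0: 8a XOR 83 = 09
byte 1: f7 XOR 11 = e6
byte 2: 36 XOR 57 = 61
byte 3: da XOR e8 = 32
byte 4: a6 XOR 02 = a4
byte 5: 8c XOR a2 = 2e
byte 6: e9 XOR e9 = 00
byte 7: 6c XOR c7 = ab
byte 8: 6e XOR c5 = ab
byte 9: 89 XOR 39 = b0
byte 10: a6 XOR 0c = aa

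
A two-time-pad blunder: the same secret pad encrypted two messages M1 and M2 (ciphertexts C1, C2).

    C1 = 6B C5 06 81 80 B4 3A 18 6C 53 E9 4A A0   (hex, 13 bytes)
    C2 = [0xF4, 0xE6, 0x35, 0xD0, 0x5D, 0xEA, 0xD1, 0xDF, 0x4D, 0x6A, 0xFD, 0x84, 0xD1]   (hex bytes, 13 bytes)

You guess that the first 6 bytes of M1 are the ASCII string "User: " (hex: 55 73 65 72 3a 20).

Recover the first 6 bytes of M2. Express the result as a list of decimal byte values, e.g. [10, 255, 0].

[202, 80, 86, 35, 231, 126]

First, C1 ⊕ C2 = (M1 ⊕ K) ⊕ (M2 ⊕ K) = M1 ⊕ M2, so the key drops out. Then M2 = (M1 ⊕ M2) ⊕ M1 over the first 6 bytes.
byte 0: (6b ^ f4) ^ 55 = 9f ^ 55 = ca
byte 1: (c5 ^ e6) ^ 73 = 23 ^ 73 = 50
byte 2: (06 ^ 35) ^ 65 = 33 ^ 65 = 56
byte 3: (81 ^ d0) ^ 72 = 51 ^ 72 = 23
byte 4: (80 ^ 5d) ^ 3a = dd ^ 3a = e7
byte 5: (b4 ^ ea) ^ 20 = 5e ^ 20 = 7e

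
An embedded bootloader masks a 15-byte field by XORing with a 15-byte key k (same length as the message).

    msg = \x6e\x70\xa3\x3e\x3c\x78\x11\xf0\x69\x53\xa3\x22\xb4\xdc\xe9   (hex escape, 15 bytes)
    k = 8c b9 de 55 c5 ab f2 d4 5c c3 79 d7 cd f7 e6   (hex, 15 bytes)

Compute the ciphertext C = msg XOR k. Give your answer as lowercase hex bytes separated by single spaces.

e2 c9 7d 6b f9 d3 e3 24 35 90 da f5 79 2b 0f

110 XOR 140 = 226
112 XOR 185 = 201
163 XOR 222 = 125
 62 XOR  85 = 107
 60 XOR 197 = 249
120 XOR 171 = 211
 17 XOR 242 = 227
240 XOR 212 =  36
105 XOR  92 =  53
 83 XOR 195 = 144
163 XOR 121 = 218
 34 XOR 215 = 245
180 XOR 205 = 121
220 XOR 247 =  43
233 XOR 230 =  15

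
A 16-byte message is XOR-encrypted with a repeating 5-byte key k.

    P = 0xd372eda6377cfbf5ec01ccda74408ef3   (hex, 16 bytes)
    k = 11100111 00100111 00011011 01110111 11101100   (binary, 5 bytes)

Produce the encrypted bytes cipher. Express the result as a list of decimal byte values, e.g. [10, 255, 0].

[52, 85, 246, 209, 219, 155, 220, 238, 155, 237, 43, 253, 111, 55, 98, 20]

The 5-byte key repeats, so the effective keystream is e7 27 1b 77 ec e7 27 1b 77 ec e7 27 1b 77 ec e7.
byte 0: d3 xor e7 = 34
byte 1: 72 xor 27 = 55
byte 2: ed xor 1b = f6
byte 3: a6 xor 77 = d1
byte 4: 37 xor ec = db
byte 5: 7c xor e7 = 9b
byte 6: fb xor 27 = dc
byte 7: f5 xor 1b = ee
byte 8: ec xor 77 = 9b
byte 9: 01 xor ec = ed
byte 10: cc xor e7 = 2b
byte 11: da xor 27 = fd
byte 12: 74 xor 1b = 6f
byte 13: 40 xor 77 = 37
byte 14: 8e xor ec = 62
byte 15: f3 xor e7 = 14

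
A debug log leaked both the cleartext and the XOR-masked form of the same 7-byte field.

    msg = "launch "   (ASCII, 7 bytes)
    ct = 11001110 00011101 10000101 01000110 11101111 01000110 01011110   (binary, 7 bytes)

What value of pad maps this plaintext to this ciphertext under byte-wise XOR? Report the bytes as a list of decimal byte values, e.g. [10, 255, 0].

[162, 124, 240, 40, 140, 46, 126]

Since ct = msg ⊕ pad, XORing both sides with msg gives pad = msg ⊕ ct.
108 xor 206 = 162
 97 xor  29 = 124
117 xor 133 = 240
110 xor  70 =  40
 99 xor 239 = 140
104 xor  70 =  46
 32 xor  94 = 126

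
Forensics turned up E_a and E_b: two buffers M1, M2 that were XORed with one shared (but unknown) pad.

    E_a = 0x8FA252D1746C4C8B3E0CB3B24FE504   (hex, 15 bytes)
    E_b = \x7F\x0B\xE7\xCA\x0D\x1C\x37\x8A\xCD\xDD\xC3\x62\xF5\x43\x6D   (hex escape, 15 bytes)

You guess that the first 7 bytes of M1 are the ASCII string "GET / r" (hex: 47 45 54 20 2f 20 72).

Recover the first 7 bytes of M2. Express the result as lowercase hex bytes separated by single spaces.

First, E_a ⊕ E_b = (M1 ⊕ K) ⊕ (M2 ⊕ K) = M1 ⊕ M2, so the key drops out. Then M2 = (M1 ⊕ M2) ⊕ M1 over the first 7 bytes.
byte 0: (8f ⊕ 7f) ⊕ 47 = f0 ⊕ 47 = b7
byte 1: (a2 ⊕ 0b) ⊕ 45 = a9 ⊕ 45 = ec
byte 2: (52 ⊕ e7) ⊕ 54 = b5 ⊕ 54 = e1
byte 3: (d1 ⊕ ca) ⊕ 20 = 1b ⊕ 20 = 3b
byte 4: (74 ⊕ 0d) ⊕ 2f = 79 ⊕ 2f = 56
byte 5: (6c ⊕ 1c) ⊕ 20 = 70 ⊕ 20 = 50
byte 6: (4c ⊕ 37) ⊕ 72 = 7b ⊕ 72 = 09

b7 ec e1 3b 56 50 09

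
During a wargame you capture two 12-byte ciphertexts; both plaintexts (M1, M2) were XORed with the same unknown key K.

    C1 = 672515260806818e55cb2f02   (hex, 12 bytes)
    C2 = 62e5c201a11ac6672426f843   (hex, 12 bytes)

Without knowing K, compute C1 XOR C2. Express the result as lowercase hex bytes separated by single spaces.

C1 ⊕ C2 = (M1 ⊕ K) ⊕ (M2 ⊕ K) = M1 ⊕ M2 — the shared key cancels under XOR.
01100111 XOR 01100010 = 00000101
00100101 XOR 11100101 = 11000000
00010101 XOR 11000010 = 11010111
00100110 XOR 00000001 = 00100111
00001000 XOR 10100001 = 10101001
00000110 XOR 00011010 = 00011100
10000001 XOR 11000110 = 01000111
10001110 XOR 01100111 = 11101001
01010101 XOR 00100100 = 01110001
11001011 XOR 00100110 = 11101101
00101111 XOR 11111000 = 11010111
00000010 XOR 01000011 = 01000001

05 c0 d7 27 a9 1c 47 e9 71 ed d7 41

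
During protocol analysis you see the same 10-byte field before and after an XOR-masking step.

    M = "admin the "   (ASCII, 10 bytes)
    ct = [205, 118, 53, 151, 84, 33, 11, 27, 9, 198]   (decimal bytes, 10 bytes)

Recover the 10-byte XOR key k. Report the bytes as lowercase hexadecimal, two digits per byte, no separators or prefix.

Since ct = M ⊕ k, XORing both sides with M gives k = M ⊕ ct.
byte 0:  97 XOR 205 = 172
byte 1: 100 XOR 118 =  18
byte 2: 109 XOR  53 =  88
byte 3: 105 XOR 151 = 254
byte 4: 110 XOR  84 =  58
byte 5:  32 XOR  33 =   1
byte 6: 116 XOR  11 = 127
byte 7: 104 XOR  27 = 115
byte 8: 101 XOR   9 = 108
byte 9:  32 XOR 198 = 230

ac1258fe3a017f736ce6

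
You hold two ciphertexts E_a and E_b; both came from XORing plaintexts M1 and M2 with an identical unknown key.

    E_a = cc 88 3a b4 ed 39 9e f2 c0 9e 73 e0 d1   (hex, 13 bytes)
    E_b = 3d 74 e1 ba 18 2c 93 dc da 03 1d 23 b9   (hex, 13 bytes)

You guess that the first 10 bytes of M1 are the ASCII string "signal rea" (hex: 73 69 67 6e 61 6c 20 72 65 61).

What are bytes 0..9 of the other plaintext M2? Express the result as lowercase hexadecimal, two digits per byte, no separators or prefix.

First, E_a ⊕ E_b = (M1 ⊕ K) ⊕ (M2 ⊕ K) = M1 ⊕ M2, so the key drops out. Then M2 = (M1 ⊕ M2) ⊕ M1 over the first 10 bytes.
byte 0: (cc ^ 3d) ^ 73 = f1 ^ 73 = 82
byte 1: (88 ^ 74) ^ 69 = fc ^ 69 = 95
byte 2: (3a ^ e1) ^ 67 = db ^ 67 = bc
byte 3: (b4 ^ ba) ^ 6e = 0e ^ 6e = 60
byte 4: (ed ^ 18) ^ 61 = f5 ^ 61 = 94
byte 5: (39 ^ 2c) ^ 6c = 15 ^ 6c = 79
byte 6: (9e ^ 93) ^ 20 = 0d ^ 20 = 2d
byte 7: (f2 ^ dc) ^ 72 = 2e ^ 72 = 5c
byte 8: (c0 ^ da) ^ 65 = 1a ^ 65 = 7f
byte 9: (9e ^ 03) ^ 61 = 9d ^ 61 = fc

8295bc6094792d5c7ffc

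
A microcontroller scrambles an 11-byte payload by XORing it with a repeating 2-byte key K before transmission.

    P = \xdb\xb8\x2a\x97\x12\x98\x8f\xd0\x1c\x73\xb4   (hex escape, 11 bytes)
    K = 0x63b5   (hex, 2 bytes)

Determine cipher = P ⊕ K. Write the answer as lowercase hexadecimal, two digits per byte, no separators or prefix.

The 2-byte key repeats, so the effective keystream is 63 b5 63 b5 63 b5 63 b5 63 b5 63.
byte 0: 11011011 ^ 01100011 = 10111000
byte 1: 10111000 ^ 10110101 = 00001101
byte 2: 00101010 ^ 01100011 = 01001001
byte 3: 10010111 ^ 10110101 = 00100010
byte 4: 00010010 ^ 01100011 = 01110001
byte 5: 10011000 ^ 10110101 = 00101101
byte 6: 10001111 ^ 01100011 = 11101100
byte 7: 11010000 ^ 10110101 = 01100101
byte 8: 00011100 ^ 01100011 = 01111111
byte 9: 01110011 ^ 10110101 = 11000110
byte 10: 10110100 ^ 01100011 = 11010111

b80d4922712dec657fc6d7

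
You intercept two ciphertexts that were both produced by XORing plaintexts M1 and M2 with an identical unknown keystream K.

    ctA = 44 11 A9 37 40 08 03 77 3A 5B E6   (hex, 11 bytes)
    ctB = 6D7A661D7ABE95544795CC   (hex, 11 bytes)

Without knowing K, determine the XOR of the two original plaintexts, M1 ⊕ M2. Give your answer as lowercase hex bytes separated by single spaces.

ctA ⊕ ctB = (M1 ⊕ K) ⊕ (M2 ⊕ K) = M1 ⊕ M2 — the shared key cancels under XOR.
44 ^ 6d = 29
11 ^ 7a = 6b
a9 ^ 66 = cf
37 ^ 1d = 2a
40 ^ 7a = 3a
08 ^ be = b6
03 ^ 95 = 96
77 ^ 54 = 23
3a ^ 47 = 7d
5b ^ 95 = ce
e6 ^ cc = 2a

29 6b cf 2a 3a b6 96 23 7d ce 2a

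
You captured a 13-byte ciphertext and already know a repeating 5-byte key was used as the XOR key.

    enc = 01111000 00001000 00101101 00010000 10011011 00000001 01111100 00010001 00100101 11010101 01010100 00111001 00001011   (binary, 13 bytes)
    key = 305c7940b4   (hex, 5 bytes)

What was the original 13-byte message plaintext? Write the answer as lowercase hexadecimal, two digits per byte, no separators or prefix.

485454502f3120686561646572

The 5-byte key repeats, so the effective keystream is 30 5c 79 40 b4 30 5c 79 40 b4 30 5c 79.
byte 0: 78 xor 30 = 48
byte 1: 08 xor 5c = 54
byte 2: 2d xor 79 = 54
byte 3: 10 xor 40 = 50
byte 4: 9b xor b4 = 2f
byte 5: 01 xor 30 = 31
byte 6: 7c xor 5c = 20
byte 7: 11 xor 79 = 68
byte 8: 25 xor 40 = 65
byte 9: d5 xor b4 = 61
byte 10: 54 xor 30 = 64
byte 11: 39 xor 5c = 65
byte 12: 0b xor 79 = 72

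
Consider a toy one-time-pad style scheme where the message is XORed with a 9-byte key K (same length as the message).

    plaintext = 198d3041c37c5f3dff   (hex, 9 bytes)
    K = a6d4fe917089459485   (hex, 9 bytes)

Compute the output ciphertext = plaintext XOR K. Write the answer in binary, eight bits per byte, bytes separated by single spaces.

byte 0:  25 XOR 166 = 191
byte 1: 141 XOR 212 =  89
byte 2:  48 XOR 254 = 206
byte 3:  65 XOR 145 = 208
byte 4: 195 XOR 112 = 179
byte 5: 124 XOR 137 = 245
byte 6:  95 XOR  69 =  26
byte 7:  61 XOR 148 = 169
byte 8: 255 XOR 133 = 122

10111111 01011001 11001110 11010000 10110011 11110101 00011010 10101001 01111010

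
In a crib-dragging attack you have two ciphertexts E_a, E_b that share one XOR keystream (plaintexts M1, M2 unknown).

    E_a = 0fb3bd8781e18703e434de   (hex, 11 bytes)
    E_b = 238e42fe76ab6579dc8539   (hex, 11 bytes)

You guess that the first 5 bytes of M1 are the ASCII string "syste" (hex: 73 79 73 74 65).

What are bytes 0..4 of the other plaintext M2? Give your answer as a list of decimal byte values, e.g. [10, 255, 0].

[95, 68, 140, 13, 146]

First, E_a ⊕ E_b = (M1 ⊕ K) ⊕ (M2 ⊕ K) = M1 ⊕ M2, so the key drops out. Then M2 = (M1 ⊕ M2) ⊕ M1 over the first 5 bytes.
byte 0: (0f XOR 23) XOR 73 = 2c XOR 73 = 5f
byte 1: (b3 XOR 8e) XOR 79 = 3d XOR 79 = 44
byte 2: (bd XOR 42) XOR 73 = ff XOR 73 = 8c
byte 3: (87 XOR fe) XOR 74 = 79 XOR 74 = 0d
byte 4: (81 XOR 76) XOR 65 = f7 XOR 65 = 92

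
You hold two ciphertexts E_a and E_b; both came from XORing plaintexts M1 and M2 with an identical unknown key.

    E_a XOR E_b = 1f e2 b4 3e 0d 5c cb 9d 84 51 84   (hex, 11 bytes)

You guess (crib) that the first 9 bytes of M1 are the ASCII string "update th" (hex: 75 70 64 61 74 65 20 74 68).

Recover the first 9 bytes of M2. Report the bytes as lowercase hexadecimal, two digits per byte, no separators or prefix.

Since E_a ⊕ E_b = M1 ⊕ M2, XORing with the guessed M1 bytes yields the corresponding M2 bytes: M2 = (E_a ⊕ E_b) ⊕ M1.
 31 XOR 117 = 106
226 XOR 112 = 146
180 XOR 100 = 208
 62 XOR  97 =  95
 13 XOR 116 = 121
 92 XOR 101 =  57
203 XOR  32 = 235
157 XOR 116 = 233
132 XOR 104 = 236

6a92d05f7939ebe9ec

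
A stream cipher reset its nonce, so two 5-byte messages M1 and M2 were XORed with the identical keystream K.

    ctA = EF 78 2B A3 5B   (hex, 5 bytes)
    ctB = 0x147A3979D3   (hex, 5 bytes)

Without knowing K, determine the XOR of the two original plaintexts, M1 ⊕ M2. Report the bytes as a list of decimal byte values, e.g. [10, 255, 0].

[251, 2, 18, 218, 136]

ctA ⊕ ctB = (M1 ⊕ K) ⊕ (M2 ⊕ K) = M1 ⊕ M2 — the shared key cancels under XOR.
byte 0: 239 ^  20 = 251
byte 1: 120 ^ 122 =   2
byte 2:  43 ^  57 =  18
byte 3: 163 ^ 121 = 218
byte 4:  91 ^ 211 = 136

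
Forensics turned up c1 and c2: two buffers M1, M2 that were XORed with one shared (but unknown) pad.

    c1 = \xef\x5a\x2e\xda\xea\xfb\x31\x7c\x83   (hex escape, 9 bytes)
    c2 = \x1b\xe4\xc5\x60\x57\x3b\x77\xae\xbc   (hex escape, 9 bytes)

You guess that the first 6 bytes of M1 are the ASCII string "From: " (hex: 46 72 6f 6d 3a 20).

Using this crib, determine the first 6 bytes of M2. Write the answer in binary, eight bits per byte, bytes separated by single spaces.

First, c1 ⊕ c2 = (M1 ⊕ K) ⊕ (M2 ⊕ K) = M1 ⊕ M2, so the key drops out. Then M2 = (M1 ⊕ M2) ⊕ M1 over the first 6 bytes.
byte 0: (ef ⊕ 1b) ⊕ 46 = f4 ⊕ 46 = b2
byte 1: (5a ⊕ e4) ⊕ 72 = be ⊕ 72 = cc
byte 2: (2e ⊕ c5) ⊕ 6f = eb ⊕ 6f = 84
byte 3: (da ⊕ 60) ⊕ 6d = ba ⊕ 6d = d7
byte 4: (ea ⊕ 57) ⊕ 3a = bd ⊕ 3a = 87
byte 5: (fb ⊕ 3b) ⊕ 20 = c0 ⊕ 20 = e0

10110010 11001100 10000100 11010111 10000111 11100000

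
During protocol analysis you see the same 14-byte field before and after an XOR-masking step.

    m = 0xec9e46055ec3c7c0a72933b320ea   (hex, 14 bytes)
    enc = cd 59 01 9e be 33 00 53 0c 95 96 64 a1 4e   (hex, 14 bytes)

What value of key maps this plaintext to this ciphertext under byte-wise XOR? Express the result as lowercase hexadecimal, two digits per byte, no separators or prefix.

21c7479be0f0c793abbca5d781a4

Since enc = m ⊕ key, XORing both sides with m gives key = m ⊕ enc.
ec ⊕ cd = 21
9e ⊕ 59 = c7
46 ⊕ 01 = 47
05 ⊕ 9e = 9b
5e ⊕ be = e0
c3 ⊕ 33 = f0
c7 ⊕ 00 = c7
c0 ⊕ 53 = 93
a7 ⊕ 0c = ab
29 ⊕ 95 = bc
33 ⊕ 96 = a5
b3 ⊕ 64 = d7
20 ⊕ a1 = 81
ea ⊕ 4e = a4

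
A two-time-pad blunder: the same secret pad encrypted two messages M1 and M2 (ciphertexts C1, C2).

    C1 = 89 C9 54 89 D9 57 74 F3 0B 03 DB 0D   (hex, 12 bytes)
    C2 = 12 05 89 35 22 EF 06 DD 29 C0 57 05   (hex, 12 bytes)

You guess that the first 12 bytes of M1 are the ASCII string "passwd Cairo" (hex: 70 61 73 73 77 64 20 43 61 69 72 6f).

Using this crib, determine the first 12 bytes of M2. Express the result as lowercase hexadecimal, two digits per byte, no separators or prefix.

ebadaecf8cdc526d43aafe67

First, C1 ⊕ C2 = (M1 ⊕ K) ⊕ (M2 ⊕ K) = M1 ⊕ M2, so the key drops out. Then M2 = (M1 ⊕ M2) ⊕ M1 over the first 12 bytes.
byte 0: (89 ⊕ 12) ⊕ 70 = 9b ⊕ 70 = eb
byte 1: (c9 ⊕ 05) ⊕ 61 = cc ⊕ 61 = ad
byte 2: (54 ⊕ 89) ⊕ 73 = dd ⊕ 73 = ae
byte 3: (89 ⊕ 35) ⊕ 73 = bc ⊕ 73 = cf
byte 4: (d9 ⊕ 22) ⊕ 77 = fb ⊕ 77 = 8c
byte 5: (57 ⊕ ef) ⊕ 64 = b8 ⊕ 64 = dc
byte 6: (74 ⊕ 06) ⊕ 20 = 72 ⊕ 20 = 52
byte 7: (f3 ⊕ dd) ⊕ 43 = 2e ⊕ 43 = 6d
byte 8: (0b ⊕ 29) ⊕ 61 = 22 ⊕ 61 = 43
byte 9: (03 ⊕ c0) ⊕ 69 = c3 ⊕ 69 = aa
byte 10: (db ⊕ 57) ⊕ 72 = 8c ⊕ 72 = fe
byte 11: (0d ⊕ 05) ⊕ 6f = 08 ⊕ 6f = 67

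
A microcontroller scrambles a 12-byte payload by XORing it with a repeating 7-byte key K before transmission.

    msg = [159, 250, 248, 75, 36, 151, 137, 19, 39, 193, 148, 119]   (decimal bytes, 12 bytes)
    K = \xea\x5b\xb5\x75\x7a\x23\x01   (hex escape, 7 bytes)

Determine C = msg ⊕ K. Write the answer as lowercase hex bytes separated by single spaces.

The 7-byte key repeats, so the effective keystream is ea 5b b5 75 7a 23 01 ea 5b b5 75 7a.
byte 0: 9f XOR ea = 75
byte 1: fa XOR 5b = a1
byte 2: f8 XOR b5 = 4d
byte 3: 4b XOR 75 = 3e
byte 4: 24 XOR 7a = 5e
byte 5: 97 XOR 23 = b4
byte 6: 89 XOR 01 = 88
byte 7: 13 XOR ea = f9
byte 8: 27 XOR 5b = 7c
byte 9: c1 XOR b5 = 74
byte 10: 94 XOR 75 = e1
byte 11: 77 XOR 7a = 0d

75 a1 4d 3e 5e b4 88 f9 7c 74 e1 0d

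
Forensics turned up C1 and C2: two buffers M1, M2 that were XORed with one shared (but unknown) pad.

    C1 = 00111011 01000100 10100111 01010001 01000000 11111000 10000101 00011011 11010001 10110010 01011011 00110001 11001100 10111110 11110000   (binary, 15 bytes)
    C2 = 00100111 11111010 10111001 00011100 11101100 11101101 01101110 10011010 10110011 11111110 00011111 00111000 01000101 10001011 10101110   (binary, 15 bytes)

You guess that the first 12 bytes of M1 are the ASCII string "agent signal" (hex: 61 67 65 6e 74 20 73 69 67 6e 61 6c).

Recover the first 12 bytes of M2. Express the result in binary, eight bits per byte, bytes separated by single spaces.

01111101 11011001 01111011 00100011 11011000 00110101 10011000 11101000 00000101 00100010 00100101 01100101

First, C1 ⊕ C2 = (M1 ⊕ K) ⊕ (M2 ⊕ K) = M1 ⊕ M2, so the key drops out. Then M2 = (M1 ⊕ M2) ⊕ M1 over the first 12 bytes.
byte 0: (3b XOR 27) XOR 61 = 1c XOR 61 = 7d
byte 1: (44 XOR fa) XOR 67 = be XOR 67 = d9
byte 2: (a7 XOR b9) XOR 65 = 1e XOR 65 = 7b
byte 3: (51 XOR 1c) XOR 6e = 4d XOR 6e = 23
byte 4: (40 XOR ec) XOR 74 = ac XOR 74 = d8
byte 5: (f8 XOR ed) XOR 20 = 15 XOR 20 = 35
byte 6: (85 XOR 6e) XOR 73 = eb XOR 73 = 98
byte 7: (1b XOR 9a) XOR 69 = 81 XOR 69 = e8
byte 8: (d1 XOR b3) XOR 67 = 62 XOR 67 = 05
byte 9: (b2 XOR fe) XOR 6e = 4c XOR 6e = 22
byte 10: (5b XOR 1f) XOR 61 = 44 XOR 61 = 25
byte 11: (31 XOR 38) XOR 6c = 09 XOR 6c = 65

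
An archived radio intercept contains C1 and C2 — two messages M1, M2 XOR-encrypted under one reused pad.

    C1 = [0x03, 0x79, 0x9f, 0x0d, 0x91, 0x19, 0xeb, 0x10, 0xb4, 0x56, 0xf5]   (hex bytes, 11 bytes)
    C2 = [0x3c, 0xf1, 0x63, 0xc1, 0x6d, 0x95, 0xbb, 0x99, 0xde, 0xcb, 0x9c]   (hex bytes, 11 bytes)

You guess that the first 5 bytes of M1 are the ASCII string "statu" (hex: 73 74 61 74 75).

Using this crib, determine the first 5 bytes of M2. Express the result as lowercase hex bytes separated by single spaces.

4c fc 9d b8 89

First, C1 ⊕ C2 = (M1 ⊕ K) ⊕ (M2 ⊕ K) = M1 ⊕ M2, so the key drops out. Then M2 = (M1 ⊕ M2) ⊕ M1 over the first 5 bytes.
byte 0: (03 ^ 3c) ^ 73 = 3f ^ 73 = 4c
byte 1: (79 ^ f1) ^ 74 = 88 ^ 74 = fc
byte 2: (9f ^ 63) ^ 61 = fc ^ 61 = 9d
byte 3: (0d ^ c1) ^ 74 = cc ^ 74 = b8
byte 4: (91 ^ 6d) ^ 75 = fc ^ 75 = 89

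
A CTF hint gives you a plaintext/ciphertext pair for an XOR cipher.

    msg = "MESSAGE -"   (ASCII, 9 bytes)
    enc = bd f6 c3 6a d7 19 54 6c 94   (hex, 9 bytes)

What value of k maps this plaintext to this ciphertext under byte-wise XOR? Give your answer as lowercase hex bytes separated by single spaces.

Since enc = msg ⊕ k, XORing both sides with msg gives k = msg ⊕ enc.
4d XOR bd = f0
45 XOR f6 = b3
53 XOR c3 = 90
53 XOR 6a = 39
41 XOR d7 = 96
47 XOR 19 = 5e
45 XOR 54 = 11
20 XOR 6c = 4c
2d XOR 94 = b9

f0 b3 90 39 96 5e 11 4c b9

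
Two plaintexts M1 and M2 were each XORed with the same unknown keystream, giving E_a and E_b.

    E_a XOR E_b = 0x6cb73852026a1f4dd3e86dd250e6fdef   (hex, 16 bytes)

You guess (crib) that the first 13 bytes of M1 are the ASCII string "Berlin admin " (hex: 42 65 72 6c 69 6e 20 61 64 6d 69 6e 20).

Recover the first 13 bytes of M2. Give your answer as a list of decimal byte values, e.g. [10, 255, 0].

Since E_a ⊕ E_b = M1 ⊕ M2, XORing with the guessed M1 bytes yields the corresponding M2 bytes: M2 = (E_a ⊕ E_b) ⊕ M1.
108 XOR  66 =  46
183 XOR 101 = 210
 56 XOR 114 =  74
 82 XOR 108 =  62
  2 XOR 105 = 107
106 XOR 110 =   4
 31 XOR  32 =  63
 77 XOR  97 =  44
211 XOR 100 = 183
232 XOR 109 = 133
109 XOR 105 =   4
210 XOR 110 = 188
 80 XOR  32 = 112

[46, 210, 74, 62, 107, 4, 63, 44, 183, 133, 4, 188, 112]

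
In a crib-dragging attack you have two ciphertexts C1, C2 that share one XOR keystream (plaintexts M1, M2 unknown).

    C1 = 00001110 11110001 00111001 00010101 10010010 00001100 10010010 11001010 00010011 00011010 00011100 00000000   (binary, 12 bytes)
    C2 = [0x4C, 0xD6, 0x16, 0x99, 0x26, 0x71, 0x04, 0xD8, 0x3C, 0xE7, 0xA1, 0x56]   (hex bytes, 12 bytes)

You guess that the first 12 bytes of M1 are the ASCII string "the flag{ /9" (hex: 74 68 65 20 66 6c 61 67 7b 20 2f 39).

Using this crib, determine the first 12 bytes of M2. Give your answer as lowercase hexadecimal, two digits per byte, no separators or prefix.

364f4aacd211f77554dd926f

First, C1 ⊕ C2 = (M1 ⊕ K) ⊕ (M2 ⊕ K) = M1 ⊕ M2, so the key drops out. Then M2 = (M1 ⊕ M2) ⊕ M1 over the first 12 bytes.
byte 0: (0e xor 4c) xor 74 = 42 xor 74 = 36
byte 1: (f1 xor d6) xor 68 = 27 xor 68 = 4f
byte 2: (39 xor 16) xor 65 = 2f xor 65 = 4a
byte 3: (15 xor 99) xor 20 = 8c xor 20 = ac
byte 4: (92 xor 26) xor 66 = b4 xor 66 = d2
byte 5: (0c xor 71) xor 6c = 7d xor 6c = 11
byte 6: (92 xor 04) xor 61 = 96 xor 61 = f7
byte 7: (ca xor d8) xor 67 = 12 xor 67 = 75
byte 8: (13 xor 3c) xor 7b = 2f xor 7b = 54
byte 9: (1a xor e7) xor 20 = fd xor 20 = dd
byte 10: (1c xor a1) xor 2f = bd xor 2f = 92
byte 11: (00 xor 56) xor 39 = 56 xor 39 = 6f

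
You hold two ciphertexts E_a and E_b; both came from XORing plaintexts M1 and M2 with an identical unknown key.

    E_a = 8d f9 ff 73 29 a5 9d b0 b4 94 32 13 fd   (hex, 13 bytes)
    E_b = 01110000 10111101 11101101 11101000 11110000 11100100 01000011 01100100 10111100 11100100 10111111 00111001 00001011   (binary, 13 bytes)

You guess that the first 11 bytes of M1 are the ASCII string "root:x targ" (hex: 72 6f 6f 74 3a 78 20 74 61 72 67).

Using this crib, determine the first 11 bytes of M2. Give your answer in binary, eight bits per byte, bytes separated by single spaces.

First, E_a ⊕ E_b = (M1 ⊕ K) ⊕ (M2 ⊕ K) = M1 ⊕ M2, so the key drops out. Then M2 = (M1 ⊕ M2) ⊕ M1 over the first 11 bytes.
byte 0: (8d ^ 70) ^ 72 = fd ^ 72 = 8f
byte 1: (f9 ^ bd) ^ 6f = 44 ^ 6f = 2b
byte 2: (ff ^ ed) ^ 6f = 12 ^ 6f = 7d
byte 3: (73 ^ e8) ^ 74 = 9b ^ 74 = ef
byte 4: (29 ^ f0) ^ 3a = d9 ^ 3a = e3
byte 5: (a5 ^ e4) ^ 78 = 41 ^ 78 = 39
byte 6: (9d ^ 43) ^ 20 = de ^ 20 = fe
byte 7: (b0 ^ 64) ^ 74 = d4 ^ 74 = a0
byte 8: (b4 ^ bc) ^ 61 = 08 ^ 61 = 69
byte 9: (94 ^ e4) ^ 72 = 70 ^ 72 = 02
byte 10: (32 ^ bf) ^ 67 = 8d ^ 67 = ea

10001111 00101011 01111101 11101111 11100011 00111001 11111110 10100000 01101001 00000010 11101010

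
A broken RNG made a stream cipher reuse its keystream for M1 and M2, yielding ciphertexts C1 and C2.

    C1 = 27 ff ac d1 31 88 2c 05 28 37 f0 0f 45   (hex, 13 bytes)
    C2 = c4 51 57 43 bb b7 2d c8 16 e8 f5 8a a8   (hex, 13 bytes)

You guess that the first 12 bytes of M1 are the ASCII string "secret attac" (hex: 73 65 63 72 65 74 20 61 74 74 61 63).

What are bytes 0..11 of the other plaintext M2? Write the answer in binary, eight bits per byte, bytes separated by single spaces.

First, C1 ⊕ C2 = (M1 ⊕ K) ⊕ (M2 ⊕ K) = M1 ⊕ M2, so the key drops out. Then M2 = (M1 ⊕ M2) ⊕ M1 over the first 12 bytes.
byte 0: (27 ^ c4) ^ 73 = e3 ^ 73 = 90
byte 1: (ff ^ 51) ^ 65 = ae ^ 65 = cb
byte 2: (ac ^ 57) ^ 63 = fb ^ 63 = 98
byte 3: (d1 ^ 43) ^ 72 = 92 ^ 72 = e0
byte 4: (31 ^ bb) ^ 65 = 8a ^ 65 = ef
byte 5: (88 ^ b7) ^ 74 = 3f ^ 74 = 4b
byte 6: (2c ^ 2d) ^ 20 = 01 ^ 20 = 21
byte 7: (05 ^ c8) ^ 61 = cd ^ 61 = ac
byte 8: (28 ^ 16) ^ 74 = 3e ^ 74 = 4a
byte 9: (37 ^ e8) ^ 74 = df ^ 74 = ab
byte 10: (f0 ^ f5) ^ 61 = 05 ^ 61 = 64
byte 11: (0f ^ 8a) ^ 63 = 85 ^ 63 = e6

10010000 11001011 10011000 11100000 11101111 01001011 00100001 10101100 01001010 10101011 01100100 11100110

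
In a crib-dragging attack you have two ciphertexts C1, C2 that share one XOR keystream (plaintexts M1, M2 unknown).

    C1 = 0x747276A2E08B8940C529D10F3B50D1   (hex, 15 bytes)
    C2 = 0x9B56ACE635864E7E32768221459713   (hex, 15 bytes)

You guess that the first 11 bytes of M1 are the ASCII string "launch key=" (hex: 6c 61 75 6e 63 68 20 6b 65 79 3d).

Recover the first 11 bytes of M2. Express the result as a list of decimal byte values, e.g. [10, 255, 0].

First, C1 ⊕ C2 = (M1 ⊕ K) ⊕ (M2 ⊕ K) = M1 ⊕ M2, so the key drops out. Then M2 = (M1 ⊕ M2) ⊕ M1 over the first 11 bytes.
byte 0: (74 XOR 9b) XOR 6c = ef XOR 6c = 83
byte 1: (72 XOR 56) XOR 61 = 24 XOR 61 = 45
byte 2: (76 XOR ac) XOR 75 = da XOR 75 = af
byte 3: (a2 XOR e6) XOR 6e = 44 XOR 6e = 2a
byte 4: (e0 XOR 35) XOR 63 = d5 XOR 63 = b6
byte 5: (8b XOR 86) XOR 68 = 0d XOR 68 = 65
byte 6: (89 XOR 4e) XOR 20 = c7 XOR 20 = e7
byte 7: (40 XOR 7e) XOR 6b = 3e XOR 6b = 55
byte 8: (c5 XOR 32) XOR 65 = f7 XOR 65 = 92
byte 9: (29 XOR 76) XOR 79 = 5f XOR 79 = 26
byte 10: (d1 XOR 82) XOR 3d = 53 XOR 3d = 6e

[131, 69, 175, 42, 182, 101, 231, 85, 146, 38, 110]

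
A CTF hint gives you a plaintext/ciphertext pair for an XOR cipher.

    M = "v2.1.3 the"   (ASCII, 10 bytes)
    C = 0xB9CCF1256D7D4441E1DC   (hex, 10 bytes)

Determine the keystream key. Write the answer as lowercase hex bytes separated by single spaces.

cf fe df 14 43 4e 64 35 89 b9

Since C = M ⊕ key, XORing both sides with M gives key = M ⊕ C.
76 XOR b9 = cf
32 XOR cc = fe
2e XOR f1 = df
31 XOR 25 = 14
2e XOR 6d = 43
33 XOR 7d = 4e
20 XOR 44 = 64
74 XOR 41 = 35
68 XOR e1 = 89
65 XOR dc = b9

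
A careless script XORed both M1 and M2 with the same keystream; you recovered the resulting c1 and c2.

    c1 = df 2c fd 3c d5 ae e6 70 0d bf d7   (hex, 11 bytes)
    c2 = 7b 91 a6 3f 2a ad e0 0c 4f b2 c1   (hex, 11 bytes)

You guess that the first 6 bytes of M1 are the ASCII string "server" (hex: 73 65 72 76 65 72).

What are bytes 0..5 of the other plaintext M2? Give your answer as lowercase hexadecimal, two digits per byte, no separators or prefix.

d7d829759a71

First, c1 ⊕ c2 = (M1 ⊕ K) ⊕ (M2 ⊕ K) = M1 ⊕ M2, so the key drops out. Then M2 = (M1 ⊕ M2) ⊕ M1 over the first 6 bytes.
byte 0: (df xor 7b) xor 73 = a4 xor 73 = d7
byte 1: (2c xor 91) xor 65 = bd xor 65 = d8
byte 2: (fd xor a6) xor 72 = 5b xor 72 = 29
byte 3: (3c xor 3f) xor 76 = 03 xor 76 = 75
byte 4: (d5 xor 2a) xor 65 = ff xor 65 = 9a
byte 5: (ae xor ad) xor 72 = 03 xor 72 = 71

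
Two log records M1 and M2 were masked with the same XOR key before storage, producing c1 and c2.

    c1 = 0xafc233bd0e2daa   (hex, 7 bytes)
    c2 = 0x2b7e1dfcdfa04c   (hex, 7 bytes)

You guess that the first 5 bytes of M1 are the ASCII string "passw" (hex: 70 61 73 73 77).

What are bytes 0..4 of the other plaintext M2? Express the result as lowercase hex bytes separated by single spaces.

f4 dd 5d 32 a6

First, c1 ⊕ c2 = (M1 ⊕ K) ⊕ (M2 ⊕ K) = M1 ⊕ M2, so the key drops out. Then M2 = (M1 ⊕ M2) ⊕ M1 over the first 5 bytes.
byte 0: (af ⊕ 2b) ⊕ 70 = 84 ⊕ 70 = f4
byte 1: (c2 ⊕ 7e) ⊕ 61 = bc ⊕ 61 = dd
byte 2: (33 ⊕ 1d) ⊕ 73 = 2e ⊕ 73 = 5d
byte 3: (bd ⊕ fc) ⊕ 73 = 41 ⊕ 73 = 32
byte 4: (0e ⊕ df) ⊕ 77 = d1 ⊕ 77 = a6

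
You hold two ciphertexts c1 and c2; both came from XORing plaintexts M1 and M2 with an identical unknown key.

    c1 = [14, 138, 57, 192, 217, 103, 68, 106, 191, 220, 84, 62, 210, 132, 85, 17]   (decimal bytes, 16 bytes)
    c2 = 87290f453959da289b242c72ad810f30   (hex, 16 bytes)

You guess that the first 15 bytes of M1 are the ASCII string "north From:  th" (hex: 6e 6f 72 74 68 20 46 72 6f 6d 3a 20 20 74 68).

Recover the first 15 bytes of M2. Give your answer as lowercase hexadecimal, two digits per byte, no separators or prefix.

e7cc44f1881ed8304b95426c5f7132

First, c1 ⊕ c2 = (M1 ⊕ K) ⊕ (M2 ⊕ K) = M1 ⊕ M2, so the key drops out. Then M2 = (M1 ⊕ M2) ⊕ M1 over the first 15 bytes.
byte 0: (0e ⊕ 87) ⊕ 6e = 89 ⊕ 6e = e7
byte 1: (8a ⊕ 29) ⊕ 6f = a3 ⊕ 6f = cc
byte 2: (39 ⊕ 0f) ⊕ 72 = 36 ⊕ 72 = 44
byte 3: (c0 ⊕ 45) ⊕ 74 = 85 ⊕ 74 = f1
byte 4: (d9 ⊕ 39) ⊕ 68 = e0 ⊕ 68 = 88
byte 5: (67 ⊕ 59) ⊕ 20 = 3e ⊕ 20 = 1e
byte 6: (44 ⊕ da) ⊕ 46 = 9e ⊕ 46 = d8
byte 7: (6a ⊕ 28) ⊕ 72 = 42 ⊕ 72 = 30
byte 8: (bf ⊕ 9b) ⊕ 6f = 24 ⊕ 6f = 4b
byte 9: (dc ⊕ 24) ⊕ 6d = f8 ⊕ 6d = 95
byte 10: (54 ⊕ 2c) ⊕ 3a = 78 ⊕ 3a = 42
byte 11: (3e ⊕ 72) ⊕ 20 = 4c ⊕ 20 = 6c
byte 12: (d2 ⊕ ad) ⊕ 20 = 7f ⊕ 20 = 5f
byte 13: (84 ⊕ 81) ⊕ 74 = 05 ⊕ 74 = 71
byte 14: (55 ⊕ 0f) ⊕ 68 = 5a ⊕ 68 = 32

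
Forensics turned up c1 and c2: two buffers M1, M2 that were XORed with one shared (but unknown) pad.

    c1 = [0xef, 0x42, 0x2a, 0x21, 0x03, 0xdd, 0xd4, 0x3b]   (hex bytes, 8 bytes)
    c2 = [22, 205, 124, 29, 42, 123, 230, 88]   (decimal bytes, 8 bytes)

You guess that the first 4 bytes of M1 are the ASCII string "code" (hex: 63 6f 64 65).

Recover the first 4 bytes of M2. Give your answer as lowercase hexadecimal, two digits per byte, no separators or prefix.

9ae03259

First, c1 ⊕ c2 = (M1 ⊕ K) ⊕ (M2 ⊕ K) = M1 ⊕ M2, so the key drops out. Then M2 = (M1 ⊕ M2) ⊕ M1 over the first 4 bytes.
byte 0: (ef xor 16) xor 63 = f9 xor 63 = 9a
byte 1: (42 xor cd) xor 6f = 8f xor 6f = e0
byte 2: (2a xor 7c) xor 64 = 56 xor 64 = 32
byte 3: (21 xor 1d) xor 65 = 3c xor 65 = 59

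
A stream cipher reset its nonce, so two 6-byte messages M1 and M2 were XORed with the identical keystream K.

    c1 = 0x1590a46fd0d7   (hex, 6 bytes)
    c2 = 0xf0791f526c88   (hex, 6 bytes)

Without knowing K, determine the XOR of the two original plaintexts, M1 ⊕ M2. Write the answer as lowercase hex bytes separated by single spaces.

e5 e9 bb 3d bc 5f

c1 ⊕ c2 = (M1 ⊕ K) ⊕ (M2 ⊕ K) = M1 ⊕ M2 — the shared key cancels under XOR.
 21 ^ 240 = 229
144 ^ 121 = 233
164 ^  31 = 187
111 ^  82 =  61
208 ^ 108 = 188
215 ^ 136 =  95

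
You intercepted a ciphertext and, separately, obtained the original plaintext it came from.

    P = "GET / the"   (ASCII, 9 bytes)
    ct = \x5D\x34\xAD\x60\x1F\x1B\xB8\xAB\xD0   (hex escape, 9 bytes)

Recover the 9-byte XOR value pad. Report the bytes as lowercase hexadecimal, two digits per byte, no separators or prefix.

Since ct = P ⊕ pad, XORing both sides with P gives pad = P ⊕ ct.
byte 0: 47 xor 5d = 1a
byte 1: 45 xor 34 = 71
byte 2: 54 xor ad = f9
byte 3: 20 xor 60 = 40
byte 4: 2f xor 1f = 30
byte 5: 20 xor 1b = 3b
byte 6: 74 xor b8 = cc
byte 7: 68 xor ab = c3
byte 8: 65 xor d0 = b5

1a71f940303bccc3b5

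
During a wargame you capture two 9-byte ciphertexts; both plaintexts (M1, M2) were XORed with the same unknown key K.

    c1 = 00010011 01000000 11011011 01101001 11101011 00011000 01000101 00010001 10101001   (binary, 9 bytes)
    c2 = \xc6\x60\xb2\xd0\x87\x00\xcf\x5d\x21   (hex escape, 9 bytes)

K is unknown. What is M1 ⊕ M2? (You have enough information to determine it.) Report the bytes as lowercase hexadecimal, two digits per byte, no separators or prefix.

c1 ⊕ c2 = (M1 ⊕ K) ⊕ (M2 ⊕ K) = M1 ⊕ M2 — the shared key cancels under XOR.
00010011 ^ 11000110 = 11010101
01000000 ^ 01100000 = 00100000
11011011 ^ 10110010 = 01101001
01101001 ^ 11010000 = 10111001
11101011 ^ 10000111 = 01101100
00011000 ^ 00000000 = 00011000
01000101 ^ 11001111 = 10001010
00010001 ^ 01011101 = 01001100
10101001 ^ 00100001 = 10001000

d52069b96c188a4c88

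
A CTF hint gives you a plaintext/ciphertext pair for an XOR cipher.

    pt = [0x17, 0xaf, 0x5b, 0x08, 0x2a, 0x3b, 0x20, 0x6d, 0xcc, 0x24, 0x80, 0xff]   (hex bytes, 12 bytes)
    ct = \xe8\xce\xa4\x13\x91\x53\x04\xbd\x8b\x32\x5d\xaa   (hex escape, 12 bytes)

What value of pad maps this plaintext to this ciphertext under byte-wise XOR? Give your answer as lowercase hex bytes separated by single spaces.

ff 61 ff 1b bb 68 24 d0 47 16 dd 55

Since ct = pt ⊕ pad, XORing both sides with pt gives pad = pt ⊕ ct.
17 XOR e8 = ff
af XOR ce = 61
5b XOR a4 = ff
08 XOR 13 = 1b
2a XOR 91 = bb
3b XOR 53 = 68
20 XOR 04 = 24
6d XOR bd = d0
cc XOR 8b = 47
24 XOR 32 = 16
80 XOR 5d = dd
ff XOR aa = 55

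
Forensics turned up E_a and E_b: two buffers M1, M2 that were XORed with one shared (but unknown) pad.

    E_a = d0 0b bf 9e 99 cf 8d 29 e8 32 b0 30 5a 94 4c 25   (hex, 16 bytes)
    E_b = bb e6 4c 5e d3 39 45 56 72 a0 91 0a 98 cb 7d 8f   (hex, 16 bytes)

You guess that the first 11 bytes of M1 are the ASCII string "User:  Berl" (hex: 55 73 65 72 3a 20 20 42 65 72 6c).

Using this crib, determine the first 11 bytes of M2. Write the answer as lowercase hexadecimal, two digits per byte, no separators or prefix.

3e9e96b270d6e83dffe04d

First, E_a ⊕ E_b = (M1 ⊕ K) ⊕ (M2 ⊕ K) = M1 ⊕ M2, so the key drops out. Then M2 = (M1 ⊕ M2) ⊕ M1 over the first 11 bytes.
byte 0: (d0 ^ bb) ^ 55 = 6b ^ 55 = 3e
byte 1: (0b ^ e6) ^ 73 = ed ^ 73 = 9e
byte 2: (bf ^ 4c) ^ 65 = f3 ^ 65 = 96
byte 3: (9e ^ 5e) ^ 72 = c0 ^ 72 = b2
byte 4: (99 ^ d3) ^ 3a = 4a ^ 3a = 70
byte 5: (cf ^ 39) ^ 20 = f6 ^ 20 = d6
byte 6: (8d ^ 45) ^ 20 = c8 ^ 20 = e8
byte 7: (29 ^ 56) ^ 42 = 7f ^ 42 = 3d
byte 8: (e8 ^ 72) ^ 65 = 9a ^ 65 = ff
byte 9: (32 ^ a0) ^ 72 = 92 ^ 72 = e0
byte 10: (b0 ^ 91) ^ 6c = 21 ^ 6c = 4d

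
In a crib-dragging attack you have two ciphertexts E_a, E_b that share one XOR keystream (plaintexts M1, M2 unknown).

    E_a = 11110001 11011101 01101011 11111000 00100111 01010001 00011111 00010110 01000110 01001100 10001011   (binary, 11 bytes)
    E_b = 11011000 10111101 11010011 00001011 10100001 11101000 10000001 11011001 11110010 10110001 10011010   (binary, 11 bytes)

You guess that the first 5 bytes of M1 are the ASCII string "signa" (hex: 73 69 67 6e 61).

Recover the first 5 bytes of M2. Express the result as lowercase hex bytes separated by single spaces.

5a 09 df 9d e7

First, E_a ⊕ E_b = (M1 ⊕ K) ⊕ (M2 ⊕ K) = M1 ⊕ M2, so the key drops out. Then M2 = (M1 ⊕ M2) ⊕ M1 over the first 5 bytes.
byte 0: (f1 ⊕ d8) ⊕ 73 = 29 ⊕ 73 = 5a
byte 1: (dd ⊕ bd) ⊕ 69 = 60 ⊕ 69 = 09
byte 2: (6b ⊕ d3) ⊕ 67 = b8 ⊕ 67 = df
byte 3: (f8 ⊕ 0b) ⊕ 6e = f3 ⊕ 6e = 9d
byte 4: (27 ⊕ a1) ⊕ 61 = 86 ⊕ 61 = e7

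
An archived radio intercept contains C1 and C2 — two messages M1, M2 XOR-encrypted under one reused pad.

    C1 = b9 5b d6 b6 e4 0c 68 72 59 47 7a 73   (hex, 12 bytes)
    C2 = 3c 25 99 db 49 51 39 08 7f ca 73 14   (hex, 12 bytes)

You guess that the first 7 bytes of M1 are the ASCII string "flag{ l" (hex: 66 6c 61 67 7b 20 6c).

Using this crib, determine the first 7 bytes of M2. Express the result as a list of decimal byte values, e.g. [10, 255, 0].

First, C1 ⊕ C2 = (M1 ⊕ K) ⊕ (M2 ⊕ K) = M1 ⊕ M2, so the key drops out. Then M2 = (M1 ⊕ M2) ⊕ M1 over the first 7 bytes.
byte 0: (b9 xor 3c) xor 66 = 85 xor 66 = e3
byte 1: (5b xor 25) xor 6c = 7e xor 6c = 12
byte 2: (d6 xor 99) xor 61 = 4f xor 61 = 2e
byte 3: (b6 xor db) xor 67 = 6d xor 67 = 0a
byte 4: (e4 xor 49) xor 7b = ad xor 7b = d6
byte 5: (0c xor 51) xor 20 = 5d xor 20 = 7d
byte 6: (68 xor 39) xor 6c = 51 xor 6c = 3d

[227, 18, 46, 10, 214, 125, 61]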